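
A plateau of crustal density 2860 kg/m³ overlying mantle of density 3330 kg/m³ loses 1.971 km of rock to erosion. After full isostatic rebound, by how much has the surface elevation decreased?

0.278 km

Rebound u = e ρ_c/ρ_m = 1.971 km × 2860/3330 = 1.693 km.
Net surface drop = e − u = 1.971 km − 1.693 km = e (ρ_m − ρ_c)/ρ_m = 0.278 km.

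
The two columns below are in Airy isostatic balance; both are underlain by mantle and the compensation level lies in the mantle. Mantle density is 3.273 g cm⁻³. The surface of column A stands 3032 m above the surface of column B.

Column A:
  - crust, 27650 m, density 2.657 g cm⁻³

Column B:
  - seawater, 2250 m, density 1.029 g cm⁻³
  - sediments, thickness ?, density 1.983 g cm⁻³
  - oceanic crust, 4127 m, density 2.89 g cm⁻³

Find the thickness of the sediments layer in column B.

371 m

Take the compensation level at the base of the deeper column (depth z_c below the surface of column A) and equate Σ ρ_i t_i down to z_c; mantle fills any gap and the z_c terms cancel.
Column A: 27650×2.657 + (z_c − 27650)×3.273
Column B: 3032×0 + 2250×1.029 + x×1.983 + 4127×2.89 + (z_c − 3032 − 6377 − x)×3.273
The z_c×3.273 term appears on both sides and cancels. Collect the known terms of each column as K = Σ(ρt)_known − 3.273 × (depth of known layers): K_A = 73466.05 − 3.273×27650 = −17032.4; K_B = 14242.28 − 3.273×(3032 + 6377) = −16553.377.
Balance: K_A = K_B − x×(3.273 − 1.983), so x = (K_B − K_A)/(3.273 − 1.983) = 479.023/1.29 = 371 m.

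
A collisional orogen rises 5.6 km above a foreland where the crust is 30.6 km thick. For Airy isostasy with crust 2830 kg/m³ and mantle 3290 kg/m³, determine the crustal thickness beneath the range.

70.7 km

Root depth r = h ρ_c / (ρ_m − ρ_c) = 5.6 km × 2830 / 460 = 34.45 km.
Total thickness = T + h + r = 30.6 km + 5.6 km + 34.45 km = 70.7 km.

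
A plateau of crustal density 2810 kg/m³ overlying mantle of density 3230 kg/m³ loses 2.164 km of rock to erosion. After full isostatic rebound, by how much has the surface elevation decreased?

0.281 km

Rebound u = e ρ_c/ρ_m = 2.164 km × 2810/3230 = 1.883 km.
Net surface drop = e − u = 2.164 km − 1.883 km = e (ρ_m − ρ_c)/ρ_m = 0.281 km.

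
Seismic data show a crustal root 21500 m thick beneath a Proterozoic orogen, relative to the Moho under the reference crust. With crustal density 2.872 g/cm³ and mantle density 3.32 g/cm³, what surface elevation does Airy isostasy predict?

3350 m

Equating mass per unit area of the two columns: ρ_c h = (ρ_m − ρ_c) r.
h = r (ρ_m − ρ_c) / ρ_c = 21500 m × (3.32 − 2.872) / 2.872 = 3350 m.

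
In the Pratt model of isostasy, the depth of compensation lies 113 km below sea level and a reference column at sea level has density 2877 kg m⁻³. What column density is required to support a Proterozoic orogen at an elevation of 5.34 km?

Pratt balance: ρ_ref D = ρ (D + h).
ρ = ρ_ref D/(D + h) = 2877 × 113 km/(113 km + 5.34 km) = 2750 kg m⁻³.

2750 kg m⁻³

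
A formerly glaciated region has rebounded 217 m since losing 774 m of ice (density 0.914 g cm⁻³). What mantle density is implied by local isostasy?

3.26 g cm⁻³

ρ_m = ρ_ice t / u = 0.914 × 774 m/217 m = 3.26 g cm⁻³.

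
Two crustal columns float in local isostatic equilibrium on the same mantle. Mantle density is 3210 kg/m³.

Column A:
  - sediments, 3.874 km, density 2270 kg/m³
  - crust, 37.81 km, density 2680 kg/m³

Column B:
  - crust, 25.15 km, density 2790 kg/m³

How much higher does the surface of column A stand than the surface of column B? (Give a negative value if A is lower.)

For any compensation level in the mantle, the mantle terms cancel and isostasy reduces to e = (Σt_A − Σt_B) − (Σ(ρt)_A − Σ(ρt)_B) / ρ_m.
Σt_A = 41.684 km; Σt_B = 25.15 km; Σ(ρt)_A = 110124.78; Σ(ρt)_B = 70168.5 (in km·kg/m³).
e = (41.684 − 25.15) − (110124.78 − 70168.5) / 3210 = 4.09 km.

4.09 km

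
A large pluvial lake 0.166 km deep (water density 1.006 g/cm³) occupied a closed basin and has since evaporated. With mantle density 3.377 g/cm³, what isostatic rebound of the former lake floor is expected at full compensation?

u = d ρ_w/ρ_m = 0.166 km × 1.006/3.377 = 0.0495 km.

0.0495 km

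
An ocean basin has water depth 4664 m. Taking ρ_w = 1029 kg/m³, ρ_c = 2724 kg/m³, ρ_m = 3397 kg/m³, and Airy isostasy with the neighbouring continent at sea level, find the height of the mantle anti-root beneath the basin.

In Airy isostatic equilibrium: replacing crust with seawater at the top is compensated by replacing crust with mantle at the base: d (ρ_c − ρ_w) = a (ρ_m − ρ_c).
a = d (ρ_c − ρ_w)/(ρ_m − ρ_c) = 4664 m × 1695/673 = 11700 m.

11700 m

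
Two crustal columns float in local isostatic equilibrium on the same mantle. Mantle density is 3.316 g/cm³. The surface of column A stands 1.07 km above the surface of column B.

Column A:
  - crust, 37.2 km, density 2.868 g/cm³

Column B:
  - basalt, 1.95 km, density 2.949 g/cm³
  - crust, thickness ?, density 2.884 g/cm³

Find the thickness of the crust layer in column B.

28.7 km

Take the compensation level at the base of the deeper column (depth z_c below the surface of column A) and equate Σ ρ_i t_i down to z_c; mantle fills any gap and the z_c terms cancel.
Column A: 37.2×2.868 + (z_c − 37.2)×3.316
Column B: 1.07×0 + 1.95×2.949 + x×2.884 + (z_c − 1.07 − 1.95 − x)×3.316
The z_c×3.316 term appears on both sides and cancels. Collect the known terms of each column as K = Σ(ρt)_known − 3.316 × (depth of known layers): K_A = 106.6896 − 3.316×37.2 = −16.6656; K_B = 5.75055 − 3.316×(1.07 + 1.95) = −4.26377.
Balance: K_A = K_B − x×(3.316 − 2.884), so x = (K_B − K_A)/(3.316 − 2.884) = 12.4018/0.432 = 28.7 km.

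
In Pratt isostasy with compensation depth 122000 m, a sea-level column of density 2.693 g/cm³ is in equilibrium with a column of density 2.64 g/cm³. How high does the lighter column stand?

ρ_ref D = ρ (D + h) → h = D (ρ_ref − ρ)/ρ.
h = 122000 m × (2.693 − 2.64)/2.64 = 2450 m.

2450 m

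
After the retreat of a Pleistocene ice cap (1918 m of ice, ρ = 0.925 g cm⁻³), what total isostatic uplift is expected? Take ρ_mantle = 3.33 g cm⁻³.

533 m

Removing the load lets mantle flow back in; uplift u satisfies ρ_ice t = ρ_m u.
u = t ρ_ice/ρ_m = 1918 m × 0.925/3.33 = 533 m.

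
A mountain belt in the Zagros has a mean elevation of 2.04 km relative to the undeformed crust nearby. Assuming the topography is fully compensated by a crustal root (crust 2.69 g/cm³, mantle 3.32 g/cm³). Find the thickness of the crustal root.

8.71 km

By Archimedes' principle applied to the lithosphere: the weight of the topography is balanced by the buoyancy of the root, ρ_c h = (ρ_m − ρ_c) r.
r = h · ρ_c / (ρ_m − ρ_c) = 2.04 km × 2.69 / (3.32 − 2.69) = 8.71 km.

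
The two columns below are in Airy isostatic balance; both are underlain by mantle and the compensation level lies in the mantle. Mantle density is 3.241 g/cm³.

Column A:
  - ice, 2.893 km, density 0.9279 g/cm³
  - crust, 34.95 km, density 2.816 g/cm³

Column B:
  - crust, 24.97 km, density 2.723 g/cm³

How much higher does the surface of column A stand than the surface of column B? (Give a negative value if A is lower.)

For any compensation level in the mantle, the mantle terms cancel and isostasy reduces to e = (Σt_A − Σt_B) − (Σ(ρt)_A − Σ(ρt)_B) / ρ_m.
Σt_A = 37.843 km; Σt_B = 24.97 km; Σ(ρt)_A = 101.103615; Σ(ρt)_B = 67.99331 (in km·g/cm³).
e = (37.843 − 24.97) − (101.103615 − 67.99331) / 3.241 = 2.66 km.

2.66 km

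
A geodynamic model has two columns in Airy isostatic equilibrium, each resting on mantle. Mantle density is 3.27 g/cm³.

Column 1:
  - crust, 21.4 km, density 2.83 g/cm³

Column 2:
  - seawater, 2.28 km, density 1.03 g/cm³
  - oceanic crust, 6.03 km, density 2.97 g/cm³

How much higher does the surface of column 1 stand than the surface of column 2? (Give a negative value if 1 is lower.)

For any compensation level in the mantle, the mantle terms cancel and isostasy reduces to e = (Σt_1 − Σt_2) − (Σ(ρt)_1 − Σ(ρt)_2) / ρ_m.
Σt_1 = 21.4 km; Σt_2 = 8.31 km; Σ(ρt)_1 = 60.562; Σ(ρt)_2 = 20.2575 (in km·g/cm³).
e = (21.4 − 8.31) − (60.562 − 20.2575) / 3.27 = 0.764 km.

0.764 km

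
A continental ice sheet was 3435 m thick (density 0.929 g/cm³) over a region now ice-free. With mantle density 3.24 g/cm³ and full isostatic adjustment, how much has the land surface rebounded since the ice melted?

Removing the load lets mantle flow back in; uplift u satisfies ρ_ice t = ρ_m u.
u = t ρ_ice/ρ_m = 3435 m × 0.929/3.24 = 985 m.

985 m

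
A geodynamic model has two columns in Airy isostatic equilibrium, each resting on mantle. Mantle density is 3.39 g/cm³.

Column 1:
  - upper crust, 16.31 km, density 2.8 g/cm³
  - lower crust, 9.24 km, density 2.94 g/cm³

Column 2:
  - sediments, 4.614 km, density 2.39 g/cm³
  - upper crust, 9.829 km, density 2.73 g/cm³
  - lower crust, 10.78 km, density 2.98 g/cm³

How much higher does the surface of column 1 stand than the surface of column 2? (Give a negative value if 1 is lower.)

−0.513 km

For any compensation level in the mantle, the mantle terms cancel and isostasy reduces to e = (Σt_1 − Σt_2) − (Σ(ρt)_1 − Σ(ρt)_2) / ρ_m.
Σt_1 = 25.55 km; Σt_2 = 25.223 km; Σ(ρt)_1 = 72.8336; Σ(ρt)_2 = 69.98503 (in km·g/cm³).
e = (25.55 − 25.223) − (72.8336 − 69.98503) / 3.39 = −0.513 km.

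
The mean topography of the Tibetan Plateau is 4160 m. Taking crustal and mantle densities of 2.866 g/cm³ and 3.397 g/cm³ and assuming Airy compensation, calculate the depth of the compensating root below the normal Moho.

22500 m

By Archimedes' principle applied to the lithosphere: the weight of the topography is balanced by the buoyancy of the root, ρ_c h = (ρ_m − ρ_c) r.
r = h · ρ_c / (ρ_m − ρ_c) = 4160 m × 2.866 / (3.397 − 2.866) = 22500 m.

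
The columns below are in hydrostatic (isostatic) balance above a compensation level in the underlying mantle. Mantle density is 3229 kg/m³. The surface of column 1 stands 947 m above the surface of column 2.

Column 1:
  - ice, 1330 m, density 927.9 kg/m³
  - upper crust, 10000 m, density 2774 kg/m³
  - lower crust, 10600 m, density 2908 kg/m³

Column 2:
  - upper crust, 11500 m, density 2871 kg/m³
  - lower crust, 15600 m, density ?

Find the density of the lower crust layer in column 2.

2980 kg/m³

Take the compensation level at the base of the deeper column (depth z_c below the surface of column 1) and equate Σ ρ_i t_i down to z_c; mantle fills any gap and the z_c terms cancel.
Column 1: 1330×927.9 + 10000×2774 + 10600×2908 + (z_c − 21930)×3229
Column 2: 947×0 + 11500×2871 + 15600×ρ + (z_c − 947 − 27100)×3229
The z_c×3229 term appears on both sides and cancels. Collect the known terms of each column as K = Σ(ρt)_known − 3229 × (depth of known layers): K_1 = 59798907 − 3229×21930 = −11013063; K_2 = 33016500 − 3229×(947 + 27100) = −57547263.
Balance: K_1 = K_2 + 15600×ρ, so ρ = (K_1 − K_2)/15600 = 46534200/15600 = 2980 kg/m³.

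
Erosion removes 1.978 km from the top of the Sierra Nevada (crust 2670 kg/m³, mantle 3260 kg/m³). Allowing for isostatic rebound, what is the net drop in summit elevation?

Rebound u = e ρ_c/ρ_m = 1.978 km × 2670/3260 = 1.62 km.
Net surface drop = e − u = 1.978 km − 1.62 km = e (ρ_m − ρ_c)/ρ_m = 0.358 km.

0.358 km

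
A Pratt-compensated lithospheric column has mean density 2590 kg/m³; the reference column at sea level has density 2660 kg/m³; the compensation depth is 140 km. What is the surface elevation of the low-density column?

3.78 km

ρ_ref D = ρ (D + h) → h = D (ρ_ref − ρ)/ρ.
h = 140 km × (2660 − 2590)/2590 = 3.78 km.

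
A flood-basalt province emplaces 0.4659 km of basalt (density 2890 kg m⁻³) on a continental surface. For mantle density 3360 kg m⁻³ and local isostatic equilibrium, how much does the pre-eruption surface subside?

Subaerial loading: s = t ρ_load / ρ_m.
s = 0.4659 km × 2890/3360 = 0.401 km.

0.401 km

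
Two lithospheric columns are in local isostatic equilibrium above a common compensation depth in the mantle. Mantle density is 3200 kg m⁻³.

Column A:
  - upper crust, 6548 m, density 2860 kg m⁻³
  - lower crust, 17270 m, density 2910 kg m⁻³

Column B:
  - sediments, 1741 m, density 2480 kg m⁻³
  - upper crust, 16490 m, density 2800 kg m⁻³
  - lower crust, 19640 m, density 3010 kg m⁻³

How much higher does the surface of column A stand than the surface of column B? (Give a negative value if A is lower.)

For any compensation level in the mantle, the mantle terms cancel and isostasy reduces to e = (Σt_A − Σt_B) − (Σ(ρt)_A − Σ(ρt)_B) / ρ_m.
Σt_A = 23818 m; Σt_B = 37871 m; Σ(ρt)_A = 68982980; Σ(ρt)_B = 109606080 (in m·kg m⁻³).
e = (23818 − 37871) − (68982980 − 109606080) / 3200 = −1360 m.

−1360 m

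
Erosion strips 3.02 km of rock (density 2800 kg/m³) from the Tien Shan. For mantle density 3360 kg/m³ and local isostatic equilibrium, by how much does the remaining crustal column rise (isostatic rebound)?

Unloading: uplift u = e ρ_c/ρ_m = 3.02 km × 2800/3360 = 2.52 km.

2.52 km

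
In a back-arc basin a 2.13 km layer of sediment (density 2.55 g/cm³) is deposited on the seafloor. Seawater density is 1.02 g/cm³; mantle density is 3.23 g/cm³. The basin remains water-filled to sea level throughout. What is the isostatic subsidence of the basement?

Submarine loading: the sediment displaces seawater, and the subsidence is in turn flooded, so s (ρ_m − ρ_w) = t (ρ_sed − ρ_w).
s = 2.13 km × (2.55 − 1.02) / (3.23 − 1.02) = 1.47 km.

1.47 km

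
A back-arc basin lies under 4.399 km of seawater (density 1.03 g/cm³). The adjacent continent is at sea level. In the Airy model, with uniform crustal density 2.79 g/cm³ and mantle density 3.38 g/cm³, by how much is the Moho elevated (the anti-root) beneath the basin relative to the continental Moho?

Equating mass per unit area of the two columns: replacing crust with seawater at the top is compensated by replacing crust with mantle at the base: d (ρ_c − ρ_w) = a (ρ_m − ρ_c).
a = d (ρ_c − ρ_w)/(ρ_m − ρ_c) = 4.399 km × 1.76/0.59 = 13.1 km.

13.1 km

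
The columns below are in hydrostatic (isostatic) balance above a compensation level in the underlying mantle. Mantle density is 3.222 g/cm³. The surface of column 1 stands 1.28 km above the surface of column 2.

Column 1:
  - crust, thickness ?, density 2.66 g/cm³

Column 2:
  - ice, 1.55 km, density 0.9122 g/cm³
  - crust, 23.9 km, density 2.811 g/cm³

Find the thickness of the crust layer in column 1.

Take the compensation level at the base of the deeper column (depth z_c below the surface of column 1) and equate Σ ρ_i t_i down to z_c; mantle fills any gap and the z_c terms cancel.
Column 1: x×2.66 + (z_c − 0 − x)×3.222
Column 2: 1.28×0 + 1.55×0.9122 + 23.9×2.811 + (z_c − 1.28 − 25.45)×3.222
The z_c×3.222 term appears on both sides and cancels. Collect the known terms of each column as K = Σ(ρt)_known − 3.222 × (depth of known layers): K_1 = 0 − 3.222×0 = 0; K_2 = 68.59681 − 3.222×(1.28 + 25.45) = −17.52725.
Balance: K_1 − x×(3.222 − 2.66) = K_2, so x = (K_1 − K_2)/(3.222 − 2.66) = 17.5272/0.562 = 31.2 km.

31.2 km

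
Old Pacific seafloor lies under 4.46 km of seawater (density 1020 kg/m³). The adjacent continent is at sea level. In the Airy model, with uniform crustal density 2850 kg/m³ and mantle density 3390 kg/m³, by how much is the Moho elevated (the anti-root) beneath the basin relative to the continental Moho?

15.1 km

In Airy isostatic equilibrium: replacing crust with seawater at the top is compensated by replacing crust with mantle at the base: d (ρ_c − ρ_w) = a (ρ_m − ρ_c).
a = d (ρ_c − ρ_w)/(ρ_m − ρ_c) = 4.46 km × 1830/540 = 15.1 km.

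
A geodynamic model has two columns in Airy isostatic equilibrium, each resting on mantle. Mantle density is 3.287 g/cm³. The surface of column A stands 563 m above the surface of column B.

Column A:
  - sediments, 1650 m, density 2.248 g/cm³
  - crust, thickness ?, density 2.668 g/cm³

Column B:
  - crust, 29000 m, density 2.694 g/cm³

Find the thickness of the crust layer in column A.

28000 m

Take the compensation level at the base of the deeper column (depth z_c below the surface of column A) and equate Σ ρ_i t_i down to z_c; mantle fills any gap and the z_c terms cancel.
Column A: 1650×2.248 + x×2.668 + (z_c − 1650 − x)×3.287
Column B: 563×0 + 29000×2.694 + (z_c − 563 − 29000)×3.287
The z_c×3.287 term appears on both sides and cancels. Collect the known terms of each column as K = Σ(ρt)_known − 3.287 × (depth of known layers): K_A = 3709.2 − 3.287×1650 = −1714.35; K_B = 78126 − 3.287×(563 + 29000) = −19047.581.
Balance: K_A − x×(3.287 − 2.668) = K_B, so x = (K_A − K_B)/(3.287 − 2.668) = 17333.2/0.619 = 28000 m.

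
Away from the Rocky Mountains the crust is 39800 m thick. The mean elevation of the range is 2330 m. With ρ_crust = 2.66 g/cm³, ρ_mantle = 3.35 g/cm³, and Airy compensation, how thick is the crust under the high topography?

Root depth r = h ρ_c / (ρ_m − ρ_c) = 2330 m × 2.66 / 0.69 = 8982 m.
Total thickness = T + h + r = 39800 m + 2330 m + 8982 m = 51100 m.

51100 m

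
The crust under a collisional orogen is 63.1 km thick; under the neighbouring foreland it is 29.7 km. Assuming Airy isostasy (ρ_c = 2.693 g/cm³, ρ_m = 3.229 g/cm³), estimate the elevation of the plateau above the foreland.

Excess crust Δ = 63.1 km − 29.7 km = 33.4 km, split between elevation h and root r with h + r = Δ.
Airy balance ρ_c h = (ρ_m − ρ_c) r gives r = h ρ_c/(ρ_m − ρ_c), so h (1 + ρ_c/(ρ_m − ρ_c)) = Δ, i.e. h = Δ (ρ_m − ρ_c)/ρ_m.
h = 33.4 km × 0.536/3.229 = 5.54 km.

5.54 km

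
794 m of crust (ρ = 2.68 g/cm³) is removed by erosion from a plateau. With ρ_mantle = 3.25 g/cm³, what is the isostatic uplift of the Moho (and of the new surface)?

Unloading: uplift u = e ρ_c/ρ_m = 794 m × 2.68/3.25 = 655 m.

655 m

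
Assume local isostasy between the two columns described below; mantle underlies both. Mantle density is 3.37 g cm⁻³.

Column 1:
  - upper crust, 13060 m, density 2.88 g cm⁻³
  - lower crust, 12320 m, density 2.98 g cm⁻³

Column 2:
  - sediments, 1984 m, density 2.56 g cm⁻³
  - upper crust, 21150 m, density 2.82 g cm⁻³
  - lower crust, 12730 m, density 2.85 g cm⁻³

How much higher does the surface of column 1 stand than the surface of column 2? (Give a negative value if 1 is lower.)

For any compensation level in the mantle, the mantle terms cancel and isostasy reduces to e = (Σt_1 − Σt_2) − (Σ(ρt)_1 − Σ(ρt)_2) / ρ_m.
Σt_1 = 25380 m; Σt_2 = 35864 m; Σ(ρt)_1 = 74326.4; Σ(ρt)_2 = 101002.54 (in m·g cm⁻³).
e = (25380 − 35864) − (74326.4 − 101002.54) / 3.37 = −2570 m.

−2570 m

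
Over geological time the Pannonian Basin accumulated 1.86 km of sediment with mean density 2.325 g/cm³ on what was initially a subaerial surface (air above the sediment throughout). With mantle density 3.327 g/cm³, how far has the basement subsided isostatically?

Subaerial load: s = t ρ_sed / ρ_m = 1.86 km × 2.325/3.327 = 1.3 km.

1.3 km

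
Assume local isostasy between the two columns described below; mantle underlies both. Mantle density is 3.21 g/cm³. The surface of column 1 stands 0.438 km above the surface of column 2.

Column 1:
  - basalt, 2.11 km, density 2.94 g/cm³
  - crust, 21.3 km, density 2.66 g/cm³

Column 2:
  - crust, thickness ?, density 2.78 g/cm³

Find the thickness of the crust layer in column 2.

25.3 km

Take the compensation level at the base of the deeper column (depth z_c below the surface of column 1) and equate Σ ρ_i t_i down to z_c; mantle fills any gap and the z_c terms cancel.
Column 1: 2.11×2.94 + 21.3×2.66 + (z_c − 23.41)×3.21
Column 2: 0.438×0 + x×2.78 + (z_c − 0.438 − 0 − x)×3.21
The z_c×3.21 term appears on both sides and cancels. Collect the known terms of each column as K = Σ(ρt)_known − 3.21 × (depth of known layers): K_1 = 62.8614 − 3.21×23.41 = −12.2847; K_2 = 0 − 3.21×(0.438 + 0) = −1.40598.
Balance: K_1 = K_2 − x×(3.21 − 2.78), so x = (K_2 − K_1)/(3.21 − 2.78) = 10.8787/0.43 = 25.3 km.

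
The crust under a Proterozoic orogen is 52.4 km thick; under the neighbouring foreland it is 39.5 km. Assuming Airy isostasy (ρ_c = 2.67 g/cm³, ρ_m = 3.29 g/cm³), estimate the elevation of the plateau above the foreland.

2.43 km

Excess crust Δ = 52.4 km − 39.5 km = 12.9 km, split between elevation h and root r with h + r = Δ.
Airy balance ρ_c h = (ρ_m − ρ_c) r gives r = h ρ_c/(ρ_m − ρ_c), so h (1 + ρ_c/(ρ_m − ρ_c)) = Δ, i.e. h = Δ (ρ_m − ρ_c)/ρ_m.
h = 12.9 km × 0.62/3.29 = 2.43 km.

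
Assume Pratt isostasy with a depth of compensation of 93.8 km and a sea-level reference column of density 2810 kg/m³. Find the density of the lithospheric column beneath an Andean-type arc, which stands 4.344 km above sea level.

2690 kg/m³

Pratt balance: ρ_ref D = ρ (D + h).
ρ = ρ_ref D/(D + h) = 2810 × 93.8 km/(93.8 km + 4.344 km) = 2690 kg/m³.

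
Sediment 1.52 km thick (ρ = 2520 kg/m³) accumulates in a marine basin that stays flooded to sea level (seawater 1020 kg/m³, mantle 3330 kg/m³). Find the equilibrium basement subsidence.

0.987 km

Submarine loading: the sediment displaces seawater, and the subsidence is in turn flooded, so s (ρ_m − ρ_w) = t (ρ_sed − ρ_w).
s = 1.52 km × (2520 − 1020) / (3330 − 1020) = 0.987 km.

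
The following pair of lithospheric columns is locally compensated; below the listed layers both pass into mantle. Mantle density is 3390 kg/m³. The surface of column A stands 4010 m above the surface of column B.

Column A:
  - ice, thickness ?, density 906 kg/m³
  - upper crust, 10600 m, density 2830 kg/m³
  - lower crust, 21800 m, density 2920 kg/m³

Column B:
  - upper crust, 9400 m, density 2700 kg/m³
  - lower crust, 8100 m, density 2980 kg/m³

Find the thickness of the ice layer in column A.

2910 m

Take the compensation level at the base of the deeper column (depth z_c below the surface of column A) and equate Σ ρ_i t_i down to z_c; mantle fills any gap and the z_c terms cancel.
Column A: x×906 + 10600×2830 + 21800×2920 + (z_c − 32400 − x)×3390
Column B: 4010×0 + 9400×2700 + 8100×2980 + (z_c − 4010 − 17500)×3390
The z_c×3390 term appears on both sides and cancels. Collect the known terms of each column as K = Σ(ρt)_known − 3390 × (depth of known layers): K_A = 93654000 − 3390×32400 = −16182000; K_B = 49518000 − 3390×(4010 + 17500) = −23400900.
Balance: K_A − x×(3390 − 906) = K_B, so x = (K_A − K_B)/(3390 − 906) = 7218900/2484 = 2910 m.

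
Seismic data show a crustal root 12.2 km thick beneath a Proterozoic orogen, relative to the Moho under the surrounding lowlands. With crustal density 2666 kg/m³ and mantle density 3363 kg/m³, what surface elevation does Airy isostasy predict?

3.19 km

In Airy isostatic equilibrium: ρ_c h = (ρ_m − ρ_c) r.
h = r (ρ_m − ρ_c) / ρ_c = 12.2 km × (3363 − 2666) / 2666 = 3.19 km.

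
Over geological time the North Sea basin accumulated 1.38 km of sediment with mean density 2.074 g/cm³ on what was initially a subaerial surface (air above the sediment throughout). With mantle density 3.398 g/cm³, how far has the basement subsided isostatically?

Subaerial load: s = t ρ_sed / ρ_m = 1.38 km × 2.074/3.398 = 0.842 km.

0.842 km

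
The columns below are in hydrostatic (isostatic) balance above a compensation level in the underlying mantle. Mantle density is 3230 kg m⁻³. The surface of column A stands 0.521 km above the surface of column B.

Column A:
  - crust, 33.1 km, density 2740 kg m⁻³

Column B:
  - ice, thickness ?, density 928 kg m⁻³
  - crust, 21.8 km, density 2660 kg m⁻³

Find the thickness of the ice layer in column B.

0.917 km

Take the compensation level at the base of the deeper column (depth z_c below the surface of column A) and equate Σ ρ_i t_i down to z_c; mantle fills any gap and the z_c terms cancel.
Column A: 33.1×2740 + (z_c − 33.1)×3230
Column B: 0.521×0 + x×928 + 21.8×2660 + (z_c − 0.521 − 21.8 − x)×3230
The z_c×3230 term appears on both sides and cancels. Collect the known terms of each column as K = Σ(ρt)_known − 3230 × (depth of known layers): K_A = 90694 − 3230×33.1 = −16219; K_B = 57988 − 3230×(0.521 + 21.8) = −14108.83.
Balance: K_A = K_B − x×(3230 − 928), so x = (K_B − K_A)/(3230 − 928) = 2110.17/2302 = 0.917 km.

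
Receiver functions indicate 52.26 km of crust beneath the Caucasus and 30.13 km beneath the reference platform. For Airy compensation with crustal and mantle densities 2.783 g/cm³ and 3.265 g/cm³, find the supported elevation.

Excess crust Δ = 52.26 km − 30.13 km = 22.13 km, split between elevation h and root r with h + r = Δ.
Airy balance ρ_c h = (ρ_m − ρ_c) r gives r = h ρ_c/(ρ_m − ρ_c), so h (1 + ρ_c/(ρ_m − ρ_c)) = Δ, i.e. h = Δ (ρ_m − ρ_c)/ρ_m.
h = 22.13 km × 0.482/3.265 = 3.27 km.

3.27 km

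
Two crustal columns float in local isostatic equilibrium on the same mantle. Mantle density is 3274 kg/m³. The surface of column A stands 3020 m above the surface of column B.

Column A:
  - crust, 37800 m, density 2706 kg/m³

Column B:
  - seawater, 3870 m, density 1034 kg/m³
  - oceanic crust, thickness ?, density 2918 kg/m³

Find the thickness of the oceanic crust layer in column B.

Take the compensation level at the base of the deeper column (depth z_c below the surface of column A) and equate Σ ρ_i t_i down to z_c; mantle fills any gap and the z_c terms cancel.
Column A: 37800×2706 + (z_c − 37800)×3274
Column B: 3020×0 + 3870×1034 + x×2918 + (z_c − 3020 − 3870 − x)×3274
The z_c×3274 term appears on both sides and cancels. Collect the known terms of each column as K = Σ(ρt)_known − 3274 × (depth of known layers): K_A = 102286800 − 3274×37800 = −21470400; K_B = 4001580 − 3274×(3020 + 3870) = −18556280.
Balance: K_A = K_B − x×(3274 − 2918), so x = (K_B − K_A)/(3274 − 2918) = 2914120/356 = 8190 m.

8190 m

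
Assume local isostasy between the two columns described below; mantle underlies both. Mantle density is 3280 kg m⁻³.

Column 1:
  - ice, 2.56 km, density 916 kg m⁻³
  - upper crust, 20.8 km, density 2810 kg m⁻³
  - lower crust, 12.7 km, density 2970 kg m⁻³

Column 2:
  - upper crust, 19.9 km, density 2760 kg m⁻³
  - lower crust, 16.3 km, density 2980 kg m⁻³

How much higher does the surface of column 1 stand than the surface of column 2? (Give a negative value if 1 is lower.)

For any compensation level in the mantle, the mantle terms cancel and isostasy reduces to e = (Σt_1 − Σt_2) − (Σ(ρt)_1 − Σ(ρt)_2) / ρ_m.
Σt_1 = 36.06 km; Σt_2 = 36.2 km; Σ(ρt)_1 = 98511.96; Σ(ρt)_2 = 103498 (in km·kg m⁻³).
e = (36.06 − 36.2) − (98511.96 − 103498) / 3280 = 1.38 km.

1.38 km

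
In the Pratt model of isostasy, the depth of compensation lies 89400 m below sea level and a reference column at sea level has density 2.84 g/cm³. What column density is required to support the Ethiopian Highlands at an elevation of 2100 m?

2.77 g/cm³

Pratt balance: ρ_ref D = ρ (D + h).
ρ = ρ_ref D/(D + h) = 2.84 × 89400 m/(89400 m + 2100 m) = 2.77 g/cm³.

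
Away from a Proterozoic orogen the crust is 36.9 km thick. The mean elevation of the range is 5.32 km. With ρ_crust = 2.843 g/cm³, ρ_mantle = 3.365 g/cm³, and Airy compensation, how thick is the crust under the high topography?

71.2 km

Root depth r = h ρ_c / (ρ_m − ρ_c) = 5.32 km × 2.843 / 0.522 = 28.97 km.
Total thickness = T + h + r = 36.9 km + 5.32 km + 28.97 km = 71.2 km.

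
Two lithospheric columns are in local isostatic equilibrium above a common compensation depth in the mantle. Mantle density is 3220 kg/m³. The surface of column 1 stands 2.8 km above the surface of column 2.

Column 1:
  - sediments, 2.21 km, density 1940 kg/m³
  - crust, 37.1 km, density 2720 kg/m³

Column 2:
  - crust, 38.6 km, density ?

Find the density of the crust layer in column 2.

Take the compensation level at the base of the deeper column (depth z_c below the surface of column 1) and equate Σ ρ_i t_i down to z_c; mantle fills any gap and the z_c terms cancel.
Column 1: 2.21×1940 + 37.1×2720 + (z_c − 39.31)×3220
Column 2: 2.8×0 + 38.6×ρ + (z_c − 2.8 − 38.6)×3220
The z_c×3220 term appears on both sides and cancels. Collect the known terms of each column as K = Σ(ρt)_known − 3220 × (depth of known layers): K_1 = 105199.4 − 3220×39.31 = −21378.8; K_2 = 0 − 3220×(2.8 + 38.6) = −133308.
Balance: K_1 = K_2 + 38.6×ρ, so ρ = (K_1 − K_2)/38.6 = 111929/38.6 = 2900 kg/m³.

2900 kg/m³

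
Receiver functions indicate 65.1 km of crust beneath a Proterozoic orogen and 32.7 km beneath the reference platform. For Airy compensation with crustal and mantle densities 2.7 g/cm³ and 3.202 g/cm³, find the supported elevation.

5.08 km

Excess crust Δ = 65.1 km − 32.7 km = 32.4 km, split between elevation h and root r with h + r = Δ.
Airy balance ρ_c h = (ρ_m − ρ_c) r gives r = h ρ_c/(ρ_m − ρ_c), so h (1 + ρ_c/(ρ_m − ρ_c)) = Δ, i.e. h = Δ (ρ_m − ρ_c)/ρ_m.
h = 32.4 km × 0.502/3.202 = 5.08 km.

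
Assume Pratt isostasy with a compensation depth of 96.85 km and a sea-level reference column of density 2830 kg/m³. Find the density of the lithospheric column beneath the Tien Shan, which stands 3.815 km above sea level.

Pratt balance: ρ_ref D = ρ (D + h).
ρ = ρ_ref D/(D + h) = 2830 × 96.85 km/(96.85 km + 3.815 km) = 2720 kg/m³.

2720 kg/m³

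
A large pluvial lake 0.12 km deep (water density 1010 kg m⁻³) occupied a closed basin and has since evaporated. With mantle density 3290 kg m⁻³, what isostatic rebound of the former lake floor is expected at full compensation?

0.0368 km

u = d ρ_w/ρ_m = 0.12 km × 1010/3290 = 0.0368 km.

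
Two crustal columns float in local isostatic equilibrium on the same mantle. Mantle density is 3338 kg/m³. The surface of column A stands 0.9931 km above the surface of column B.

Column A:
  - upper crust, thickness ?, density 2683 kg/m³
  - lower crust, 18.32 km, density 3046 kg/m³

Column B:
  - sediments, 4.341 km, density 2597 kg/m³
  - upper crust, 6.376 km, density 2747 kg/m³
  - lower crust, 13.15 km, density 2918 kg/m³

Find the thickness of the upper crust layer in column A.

16 km

Take the compensation level at the base of the deeper column (depth z_c below the surface of column A) and equate Σ ρ_i t_i down to z_c; mantle fills any gap and the z_c terms cancel.
Column A: x×2683 + 18.32×3046 + (z_c − 18.32 − x)×3338
Column B: 0.9931×0 + 4.341×2597 + 6.376×2747 + 13.15×2918 + (z_c − 0.9931 − 23.867)×3338
The z_c×3338 term appears on both sides and cancels. Collect the known terms of each column as K = Σ(ρt)_known − 3338 × (depth of known layers): K_A = 55802.72 − 3338×18.32 = −5349.44; K_B = 67160.149 − 3338×(0.9931 + 23.867) = −15822.8648.
Balance: K_A − x×(3338 − 2683) = K_B, so x = (K_A − K_B)/(3338 − 2683) = 10473.4/655 = 16 km.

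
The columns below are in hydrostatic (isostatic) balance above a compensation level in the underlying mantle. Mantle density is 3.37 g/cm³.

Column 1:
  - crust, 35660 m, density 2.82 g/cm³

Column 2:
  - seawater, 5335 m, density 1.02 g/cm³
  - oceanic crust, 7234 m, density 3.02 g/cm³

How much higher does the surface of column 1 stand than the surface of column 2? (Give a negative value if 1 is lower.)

1350 m

For any compensation level in the mantle, the mantle terms cancel and isostasy reduces to e = (Σt_1 − Σt_2) − (Σ(ρt)_1 − Σ(ρt)_2) / ρ_m.
Σt_1 = 35660 m; Σt_2 = 12569 m; Σ(ρt)_1 = 100561.2; Σ(ρt)_2 = 27288.38 (in m·g/cm³).
e = (35660 − 12569) − (100561.2 − 27288.38) / 3.37 = 1350 m.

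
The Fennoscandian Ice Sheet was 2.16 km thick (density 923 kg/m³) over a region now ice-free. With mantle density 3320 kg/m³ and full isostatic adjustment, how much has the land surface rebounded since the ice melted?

Removing the load lets mantle flow back in; uplift u satisfies ρ_ice t = ρ_m u.
u = t ρ_ice/ρ_m = 2.16 km × 923/3320 = 0.601 km.

0.601 km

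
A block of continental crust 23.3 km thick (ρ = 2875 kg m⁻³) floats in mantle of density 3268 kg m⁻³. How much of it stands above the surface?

Floating equilibrium: submerged depth d = t ρ_obj/ρ_fluid = 23.3 km × 2875/3268 = 20.5 km.
Freeboard = t − d = 23.3 km − 20.5 km = 2.8 km.

2.8 km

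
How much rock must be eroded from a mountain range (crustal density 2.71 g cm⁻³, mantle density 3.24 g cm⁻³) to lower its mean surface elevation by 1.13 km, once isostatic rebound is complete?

Net drop Δ = e − u = e − e ρ_c/ρ_m = e (ρ_m − ρ_c)/ρ_m.
e = Δ ρ_m/(ρ_m − ρ_c) = 1.13 km × 3.24/0.53 = 6.91 km.

6.91 km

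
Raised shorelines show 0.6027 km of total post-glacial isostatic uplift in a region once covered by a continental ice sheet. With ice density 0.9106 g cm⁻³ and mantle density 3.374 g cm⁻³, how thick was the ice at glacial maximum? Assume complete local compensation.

u = t ρ_ice/ρ_m → t = u ρ_m/ρ_ice = 0.6027 km × 3.374/0.9106 = 2.23 km.

2.23 km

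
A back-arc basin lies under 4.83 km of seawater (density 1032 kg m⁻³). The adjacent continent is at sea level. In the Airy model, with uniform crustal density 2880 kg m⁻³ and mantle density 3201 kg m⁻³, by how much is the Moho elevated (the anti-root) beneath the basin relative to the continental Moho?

Equating mass per unit area of the two columns: replacing crust with seawater at the top is compensated by replacing crust with mantle at the base: d (ρ_c − ρ_w) = a (ρ_m − ρ_c).
a = d (ρ_c − ρ_w)/(ρ_m − ρ_c) = 4.83 km × 1848/321 = 27.8 km.

27.8 km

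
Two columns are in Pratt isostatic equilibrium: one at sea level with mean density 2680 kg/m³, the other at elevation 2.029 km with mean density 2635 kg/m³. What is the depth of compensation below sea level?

ρ_ref D = ρ (D + h) → D (ρ_ref − ρ) = ρ h.
D = ρ h/(ρ_ref − ρ) = 2635 × 2.029 km/(2680 − 2635) = 119 km.

119 km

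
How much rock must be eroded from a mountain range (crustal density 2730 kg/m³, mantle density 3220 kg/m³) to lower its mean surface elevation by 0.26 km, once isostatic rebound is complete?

1.71 km

Net drop Δ = e − u = e − e ρ_c/ρ_m = e (ρ_m − ρ_c)/ρ_m.
e = Δ ρ_m/(ρ_m − ρ_c) = 0.26 km × 3220/490 = 1.71 km.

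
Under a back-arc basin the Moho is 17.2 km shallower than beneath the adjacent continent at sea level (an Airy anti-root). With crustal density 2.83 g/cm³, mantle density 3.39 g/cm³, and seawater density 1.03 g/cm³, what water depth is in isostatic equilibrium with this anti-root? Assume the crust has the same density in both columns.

5.35 km

Replacing a thickness d of crust by seawater at the top must be balanced by replacing crust with mantle at the base: d (ρ_c − ρ_w) = a (ρ_m − ρ_c).
d = a (ρ_m − ρ_c)/(ρ_c − ρ_w) = 17.2 km × 0.56/1.8 = 5.35 km.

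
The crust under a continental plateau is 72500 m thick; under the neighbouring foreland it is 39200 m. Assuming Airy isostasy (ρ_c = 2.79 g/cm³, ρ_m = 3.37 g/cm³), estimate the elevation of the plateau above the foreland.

5730 m

Excess crust Δ = 72500 m − 39200 m = 33300 m, split between elevation h and root r with h + r = Δ.
Airy balance ρ_c h = (ρ_m − ρ_c) r gives r = h ρ_c/(ρ_m − ρ_c), so h (1 + ρ_c/(ρ_m − ρ_c)) = Δ, i.e. h = Δ (ρ_m − ρ_c)/ρ_m.
h = 33300 m × 0.58/3.37 = 5730 m.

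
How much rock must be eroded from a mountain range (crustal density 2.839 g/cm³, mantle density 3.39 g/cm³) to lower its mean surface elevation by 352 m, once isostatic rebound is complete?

Net drop Δ = e − u = e − e ρ_c/ρ_m = e (ρ_m − ρ_c)/ρ_m.
e = Δ ρ_m/(ρ_m − ρ_c) = 352 m × 3.39/0.551 = 2170 m.

2170 m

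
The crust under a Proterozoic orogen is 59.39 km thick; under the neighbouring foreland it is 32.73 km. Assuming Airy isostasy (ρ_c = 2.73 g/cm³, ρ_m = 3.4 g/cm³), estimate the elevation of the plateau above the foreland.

Excess crust Δ = 59.39 km − 32.73 km = 26.66 km, split between elevation h and root r with h + r = Δ.
Airy balance ρ_c h = (ρ_m − ρ_c) r gives r = h ρ_c/(ρ_m − ρ_c), so h (1 + ρ_c/(ρ_m − ρ_c)) = Δ, i.e. h = Δ (ρ_m − ρ_c)/ρ_m.
h = 26.66 km × 0.67/3.4 = 5.25 km.

5.25 km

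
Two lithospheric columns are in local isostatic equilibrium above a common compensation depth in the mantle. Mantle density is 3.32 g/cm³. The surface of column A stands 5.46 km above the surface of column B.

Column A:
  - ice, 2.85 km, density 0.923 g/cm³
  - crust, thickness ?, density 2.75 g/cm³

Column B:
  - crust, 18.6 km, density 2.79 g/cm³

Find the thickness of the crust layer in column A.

37.1 km

Take the compensation level at the base of the deeper column (depth z_c below the surface of column A) and equate Σ ρ_i t_i down to z_c; mantle fills any gap and the z_c terms cancel.
Column A: 2.85×0.923 + x×2.75 + (z_c − 2.85 − x)×3.32
Column B: 5.46×0 + 18.6×2.79 + (z_c − 5.46 − 18.6)×3.32
The z_c×3.32 term appears on both sides and cancels. Collect the known terms of each column as K = Σ(ρt)_known − 3.32 × (depth of known layers): K_A = 2.63055 − 3.32×2.85 = −6.83145; K_B = 51.894 − 3.32×(5.46 + 18.6) = −27.9852.
Balance: K_A − x×(3.32 − 2.75) = K_B, so x = (K_A − K_B)/(3.32 − 2.75) = 21.1537/0.57 = 37.1 km.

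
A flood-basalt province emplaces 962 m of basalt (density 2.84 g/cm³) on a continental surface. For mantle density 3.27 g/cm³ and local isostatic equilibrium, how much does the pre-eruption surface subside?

835 m

Subaerial loading: s = t ρ_load / ρ_m.
s = 962 m × 2.84/3.27 = 835 m.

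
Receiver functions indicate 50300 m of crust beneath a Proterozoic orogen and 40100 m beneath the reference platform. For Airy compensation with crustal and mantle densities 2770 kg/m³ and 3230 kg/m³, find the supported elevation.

1450 m

Excess crust Δ = 50300 m − 40100 m = 10200 m, split between elevation h and root r with h + r = Δ.
Airy balance ρ_c h = (ρ_m − ρ_c) r gives r = h ρ_c/(ρ_m − ρ_c), so h (1 + ρ_c/(ρ_m − ρ_c)) = Δ, i.e. h = Δ (ρ_m − ρ_c)/ρ_m.
h = 10200 m × 460/3230 = 1450 m.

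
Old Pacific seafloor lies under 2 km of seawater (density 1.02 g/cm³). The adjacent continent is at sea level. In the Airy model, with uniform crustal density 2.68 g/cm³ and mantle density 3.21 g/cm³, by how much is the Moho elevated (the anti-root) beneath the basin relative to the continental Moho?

Balancing pressure at the compensation depth: replacing crust with seawater at the top is compensated by replacing crust with mantle at the base: d (ρ_c − ρ_w) = a (ρ_m − ρ_c).
a = d (ρ_c − ρ_w)/(ρ_m − ρ_c) = 2 km × 1.66/0.53 = 6.26 km.

6.26 km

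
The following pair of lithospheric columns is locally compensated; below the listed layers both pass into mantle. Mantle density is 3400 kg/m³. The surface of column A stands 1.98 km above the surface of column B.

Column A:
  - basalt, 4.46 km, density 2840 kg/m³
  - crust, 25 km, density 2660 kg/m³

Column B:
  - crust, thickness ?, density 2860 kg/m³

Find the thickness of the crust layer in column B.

Take the compensation level at the base of the deeper column (depth z_c below the surface of column A) and equate Σ ρ_i t_i down to z_c; mantle fills any gap and the z_c terms cancel.
Column A: 4.46×2840 + 25×2660 + (z_c − 29.46)×3400
Column B: 1.98×0 + x×2860 + (z_c − 1.98 − 0 − x)×3400
The z_c×3400 term appears on both sides and cancels. Collect the known terms of each column as K = Σ(ρt)_known − 3400 × (depth of known layers): K_A = 79166.4 − 3400×29.46 = −20997.6; K_B = 0 − 3400×(1.98 + 0) = −6732.
Balance: K_A = K_B − x×(3400 − 2860), so x = (K_B − K_A)/(3400 − 2860) = 14265.6/540 = 26.4 km.

26.4 km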